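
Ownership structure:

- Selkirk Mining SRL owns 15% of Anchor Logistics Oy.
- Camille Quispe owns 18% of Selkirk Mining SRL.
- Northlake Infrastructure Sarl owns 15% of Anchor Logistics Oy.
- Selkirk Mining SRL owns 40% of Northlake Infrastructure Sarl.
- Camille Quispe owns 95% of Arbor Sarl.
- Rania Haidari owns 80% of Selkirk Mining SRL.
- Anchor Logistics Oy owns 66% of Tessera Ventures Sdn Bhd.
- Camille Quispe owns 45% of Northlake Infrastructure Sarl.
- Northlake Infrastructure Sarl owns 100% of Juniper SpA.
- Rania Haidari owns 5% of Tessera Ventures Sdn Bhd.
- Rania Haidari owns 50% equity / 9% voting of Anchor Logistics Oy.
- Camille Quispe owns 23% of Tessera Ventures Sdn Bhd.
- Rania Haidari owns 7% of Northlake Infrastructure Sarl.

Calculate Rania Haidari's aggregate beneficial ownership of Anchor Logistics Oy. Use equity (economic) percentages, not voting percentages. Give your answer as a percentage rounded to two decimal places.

Rania reaches Anchor along 4 paths.
Direct stake: 50% = 50%.
Via Selkirk: 80% × 15% = 12%.
Via Selkirk → Northlake: 80% × 40% × 15% = 4.8%.
Via Northlake: 7% × 15% = 1.05%.
Total: 50% + 12% + 4.8% + 1.05% = 67.85%.

67.85%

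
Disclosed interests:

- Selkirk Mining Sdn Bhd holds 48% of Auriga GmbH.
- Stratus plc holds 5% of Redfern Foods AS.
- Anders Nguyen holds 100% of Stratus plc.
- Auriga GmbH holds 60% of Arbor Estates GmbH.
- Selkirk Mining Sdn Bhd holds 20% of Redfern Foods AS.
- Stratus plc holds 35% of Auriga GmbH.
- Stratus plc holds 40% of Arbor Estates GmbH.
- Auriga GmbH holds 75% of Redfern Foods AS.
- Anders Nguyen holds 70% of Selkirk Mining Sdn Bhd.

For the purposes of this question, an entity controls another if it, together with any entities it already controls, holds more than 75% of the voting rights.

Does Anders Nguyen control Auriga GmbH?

Anders holds 100% of Stratus, so Anders controls Stratus.
In Auriga, Anders's side holds only 35%, not > 75%.
So Anders does not control Auriga.

No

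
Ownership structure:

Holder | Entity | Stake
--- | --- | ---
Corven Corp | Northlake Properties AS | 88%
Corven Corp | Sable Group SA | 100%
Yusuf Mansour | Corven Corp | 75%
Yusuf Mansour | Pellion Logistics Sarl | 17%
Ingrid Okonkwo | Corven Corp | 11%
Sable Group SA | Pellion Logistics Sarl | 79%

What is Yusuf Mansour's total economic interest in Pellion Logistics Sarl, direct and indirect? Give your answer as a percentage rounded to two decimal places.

76.25%

Yusuf reaches Pellion along 2 paths.
Via Corven → Sable: 75% × 100% × 79% = 59.25%.
Direct stake: 17% = 17%.
Total: 59.25% + 17% = 76.25%.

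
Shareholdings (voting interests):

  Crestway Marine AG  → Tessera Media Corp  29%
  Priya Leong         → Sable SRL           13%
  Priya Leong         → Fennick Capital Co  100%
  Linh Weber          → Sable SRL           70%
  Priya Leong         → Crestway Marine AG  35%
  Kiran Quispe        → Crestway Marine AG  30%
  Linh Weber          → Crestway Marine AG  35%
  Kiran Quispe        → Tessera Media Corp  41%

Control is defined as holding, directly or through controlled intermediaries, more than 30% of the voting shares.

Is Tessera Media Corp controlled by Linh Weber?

No

Linh holds 35% of Crestway, so Linh controls Crestway.
Linh holds 70% of Sable, so Linh controls Sable.
In Tessera, Linh's side holds only 29%, not > 30%.
So Linh does not control Tessera.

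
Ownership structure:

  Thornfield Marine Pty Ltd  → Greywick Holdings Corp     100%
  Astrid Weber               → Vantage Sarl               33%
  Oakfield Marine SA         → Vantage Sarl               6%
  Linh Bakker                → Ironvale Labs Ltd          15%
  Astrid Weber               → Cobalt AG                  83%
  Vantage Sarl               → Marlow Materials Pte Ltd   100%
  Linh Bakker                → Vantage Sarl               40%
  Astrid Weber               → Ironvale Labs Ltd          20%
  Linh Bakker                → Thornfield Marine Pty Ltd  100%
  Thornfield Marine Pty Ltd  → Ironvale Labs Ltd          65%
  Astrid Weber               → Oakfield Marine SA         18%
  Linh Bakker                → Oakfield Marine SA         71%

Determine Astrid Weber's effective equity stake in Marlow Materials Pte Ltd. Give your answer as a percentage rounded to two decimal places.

34.08%

Astrid reaches Marlow along 2 paths.
Via Vantage: 33% × 100% = 33%.
Via Oakfield → Vantage: 18% × 6% × 100% = 1.08%.
Total: 33% + 1.08% = 34.08%.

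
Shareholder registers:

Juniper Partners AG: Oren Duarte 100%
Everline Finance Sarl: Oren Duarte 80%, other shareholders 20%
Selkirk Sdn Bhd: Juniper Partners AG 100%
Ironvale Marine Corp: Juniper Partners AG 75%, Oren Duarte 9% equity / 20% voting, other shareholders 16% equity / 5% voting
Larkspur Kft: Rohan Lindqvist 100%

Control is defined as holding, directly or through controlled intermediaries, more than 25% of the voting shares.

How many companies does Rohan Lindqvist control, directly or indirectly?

1

Rohan holds 100% of Larkspur, so Rohan controls Larkspur.
No other company's threshold is met.
Rohan controls 1 company.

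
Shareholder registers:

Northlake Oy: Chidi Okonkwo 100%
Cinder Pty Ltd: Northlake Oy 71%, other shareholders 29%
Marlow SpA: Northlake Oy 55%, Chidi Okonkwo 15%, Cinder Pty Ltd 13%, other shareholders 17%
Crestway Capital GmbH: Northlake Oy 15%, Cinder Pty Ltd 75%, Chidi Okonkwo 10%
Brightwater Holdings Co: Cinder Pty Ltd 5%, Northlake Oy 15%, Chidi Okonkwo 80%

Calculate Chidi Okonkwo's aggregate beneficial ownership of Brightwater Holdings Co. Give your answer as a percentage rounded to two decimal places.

98.55%

Chidi reaches Brightwater along 3 paths.
Via Northlake → Cinder: 100% × 71% × 5% = 3.55%.
Via Northlake: 100% × 15% = 15%.
Direct stake: 80% = 80%.
Total: 3.55% + 15% + 80% = 98.55%.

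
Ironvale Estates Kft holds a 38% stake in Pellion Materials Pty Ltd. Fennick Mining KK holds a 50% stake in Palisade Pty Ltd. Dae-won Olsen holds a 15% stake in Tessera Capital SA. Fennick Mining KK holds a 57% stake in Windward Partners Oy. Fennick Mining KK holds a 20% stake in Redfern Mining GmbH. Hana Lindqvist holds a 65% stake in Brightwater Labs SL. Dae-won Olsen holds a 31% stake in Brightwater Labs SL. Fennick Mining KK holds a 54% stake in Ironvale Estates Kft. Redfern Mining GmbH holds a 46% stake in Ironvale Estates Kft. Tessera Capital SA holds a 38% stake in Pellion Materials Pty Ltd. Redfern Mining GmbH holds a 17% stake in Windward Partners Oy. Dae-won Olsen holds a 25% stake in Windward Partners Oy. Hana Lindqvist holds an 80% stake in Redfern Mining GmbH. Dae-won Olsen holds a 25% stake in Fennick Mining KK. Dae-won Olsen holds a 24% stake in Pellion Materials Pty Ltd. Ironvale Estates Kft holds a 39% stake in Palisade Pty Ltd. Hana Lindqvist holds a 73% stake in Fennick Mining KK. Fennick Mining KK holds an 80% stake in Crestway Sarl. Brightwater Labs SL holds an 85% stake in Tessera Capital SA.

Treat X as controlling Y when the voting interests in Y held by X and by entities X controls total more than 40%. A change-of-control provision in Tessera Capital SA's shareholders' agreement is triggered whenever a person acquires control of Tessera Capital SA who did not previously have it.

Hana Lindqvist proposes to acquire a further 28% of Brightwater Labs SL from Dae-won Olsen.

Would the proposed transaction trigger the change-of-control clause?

The purchase adds only to Hana's holdings (Dae-won's stake shrinks), so Hana is the only person who could newly come to control Tessera.
Hana holds 65% of Brightwater, so Hana controls Brightwater.
Brightwater holds 85% of Tessera, so Hana controls Tessera.
So Hana already controls Tessera before the transaction.
After the purchase, Hana's direct stake in Brightwater rises to 65% + 28% = 93%, and Dae-won's stake falls to 3%.
Hana controlled Tessera already, so this is not a new person acquiring control; every other person's position is unchanged or reduced.
No new person acquires control, so the clause is not triggered.

No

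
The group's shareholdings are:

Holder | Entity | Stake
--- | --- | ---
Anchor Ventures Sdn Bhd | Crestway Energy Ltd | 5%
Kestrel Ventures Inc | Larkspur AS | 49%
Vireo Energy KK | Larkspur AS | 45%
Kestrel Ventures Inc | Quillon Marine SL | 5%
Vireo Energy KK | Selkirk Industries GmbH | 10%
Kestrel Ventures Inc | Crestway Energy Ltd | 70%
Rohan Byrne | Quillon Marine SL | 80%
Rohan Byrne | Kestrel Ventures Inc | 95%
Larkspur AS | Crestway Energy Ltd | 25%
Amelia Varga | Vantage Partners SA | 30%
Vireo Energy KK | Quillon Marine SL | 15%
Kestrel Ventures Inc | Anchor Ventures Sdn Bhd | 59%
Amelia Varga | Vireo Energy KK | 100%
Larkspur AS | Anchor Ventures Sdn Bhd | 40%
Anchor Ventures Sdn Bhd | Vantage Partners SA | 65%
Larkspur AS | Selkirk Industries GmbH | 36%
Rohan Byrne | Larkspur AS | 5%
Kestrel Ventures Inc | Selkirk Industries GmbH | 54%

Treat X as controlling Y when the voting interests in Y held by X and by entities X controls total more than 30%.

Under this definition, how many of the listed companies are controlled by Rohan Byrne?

7

Rohan holds 95% of Kestrel, so Rohan controls Kestrel.
Kestrel and Rohan together hold 49% + 5% = 54% of Larkspur, so Rohan controls Larkspur.
Kestrel and Rohan together hold 5% + 80% = 85% of Quillon, so Rohan controls Quillon.
Kestrel and Larkspur together hold 59% + 40% = 99% of Anchor, so Rohan controls Anchor.
Larkspur and Kestrel together hold 36% + 54% = 90% of Selkirk, so Rohan controls Selkirk.
Anchor and Larkspur and Kestrel together hold 5% + 25% + 70% = 100% of Crestway, so Rohan controls Crestway.
Anchor holds 65% of Vantage, so Rohan controls Vantage.
No other company's threshold is met.
Rohan controls 7 companies.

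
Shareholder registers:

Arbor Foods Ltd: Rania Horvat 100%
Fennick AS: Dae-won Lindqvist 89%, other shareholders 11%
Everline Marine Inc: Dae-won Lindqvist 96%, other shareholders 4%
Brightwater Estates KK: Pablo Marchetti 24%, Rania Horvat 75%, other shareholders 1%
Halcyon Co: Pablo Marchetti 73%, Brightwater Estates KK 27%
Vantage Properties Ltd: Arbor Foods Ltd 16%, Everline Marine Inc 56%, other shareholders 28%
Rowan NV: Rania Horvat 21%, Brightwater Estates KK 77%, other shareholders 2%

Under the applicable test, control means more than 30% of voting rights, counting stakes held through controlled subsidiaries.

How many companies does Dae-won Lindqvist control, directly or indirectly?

Dae-won holds 89% of Fennick, so Dae-won controls Fennick.
Dae-won holds 96% of Everline, so Dae-won controls Everline.
Everline holds 56% of Vantage, so Dae-won controls Vantage.
No other company's threshold is met.
Dae-won controls 3 companies.

3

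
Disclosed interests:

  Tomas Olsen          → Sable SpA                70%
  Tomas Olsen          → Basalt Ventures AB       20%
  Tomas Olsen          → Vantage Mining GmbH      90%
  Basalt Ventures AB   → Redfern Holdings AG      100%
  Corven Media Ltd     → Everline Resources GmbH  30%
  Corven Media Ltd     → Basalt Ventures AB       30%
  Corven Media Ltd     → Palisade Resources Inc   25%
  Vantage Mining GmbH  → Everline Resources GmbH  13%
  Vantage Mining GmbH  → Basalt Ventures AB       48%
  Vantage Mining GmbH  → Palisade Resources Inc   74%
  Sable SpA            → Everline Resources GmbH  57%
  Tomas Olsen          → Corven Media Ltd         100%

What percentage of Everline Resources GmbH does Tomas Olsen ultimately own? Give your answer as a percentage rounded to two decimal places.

81.60%

Tomas reaches Everline along 3 paths.
Via Corven: 100% × 30% = 30%.
Via Vantage: 90% × 13% = 11.7%.
Via Sable: 70% × 57% = 39.9%.
Total: 30% + 11.7% + 39.9% = 81.6%.
Rounded: 81.60%.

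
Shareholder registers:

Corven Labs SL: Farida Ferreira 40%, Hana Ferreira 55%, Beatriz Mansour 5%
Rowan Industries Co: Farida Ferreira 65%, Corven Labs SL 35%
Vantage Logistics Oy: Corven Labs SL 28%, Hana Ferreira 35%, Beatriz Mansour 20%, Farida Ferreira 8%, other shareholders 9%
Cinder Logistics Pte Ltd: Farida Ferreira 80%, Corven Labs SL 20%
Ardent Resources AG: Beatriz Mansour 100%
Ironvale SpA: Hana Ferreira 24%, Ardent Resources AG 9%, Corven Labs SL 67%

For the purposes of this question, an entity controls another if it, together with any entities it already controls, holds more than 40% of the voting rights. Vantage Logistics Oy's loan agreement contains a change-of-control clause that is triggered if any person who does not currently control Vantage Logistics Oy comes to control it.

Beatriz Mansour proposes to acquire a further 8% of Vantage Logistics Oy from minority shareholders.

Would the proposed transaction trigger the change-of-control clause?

The purchase changes only Beatriz's holdings, so Beatriz is the only person who could newly come to control Vantage.
Beatriz holds 100% of Ardent, so Beatriz controls Ardent.
In Vantage, Beatriz's side holds only 20%, not > 40%.
So before the transaction, Beatriz does not control Vantage.
After the purchase, Beatriz's direct stake in Vantage rises to 20% + 8% = 28%.
After the transaction, Beatriz's side holds 28% of Vantage, not > 40%, so Beatriz still does not control Vantage.
No new person acquires control, so the clause is not triggered.

No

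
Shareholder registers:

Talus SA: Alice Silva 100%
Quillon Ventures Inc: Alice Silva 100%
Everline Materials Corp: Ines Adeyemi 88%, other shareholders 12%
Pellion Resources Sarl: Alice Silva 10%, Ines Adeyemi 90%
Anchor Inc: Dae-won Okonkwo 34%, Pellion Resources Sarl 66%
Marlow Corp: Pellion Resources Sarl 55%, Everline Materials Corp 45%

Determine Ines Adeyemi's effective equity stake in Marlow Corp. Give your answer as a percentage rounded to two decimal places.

Ines reaches Marlow along 2 paths.
Via Pellion: 90% × 55% = 49.5%.
Via Everline: 88% × 45% = 39.6%.
Total: 49.5% + 39.6% = 89.1%.
Rounded: 89.10%.

89.10%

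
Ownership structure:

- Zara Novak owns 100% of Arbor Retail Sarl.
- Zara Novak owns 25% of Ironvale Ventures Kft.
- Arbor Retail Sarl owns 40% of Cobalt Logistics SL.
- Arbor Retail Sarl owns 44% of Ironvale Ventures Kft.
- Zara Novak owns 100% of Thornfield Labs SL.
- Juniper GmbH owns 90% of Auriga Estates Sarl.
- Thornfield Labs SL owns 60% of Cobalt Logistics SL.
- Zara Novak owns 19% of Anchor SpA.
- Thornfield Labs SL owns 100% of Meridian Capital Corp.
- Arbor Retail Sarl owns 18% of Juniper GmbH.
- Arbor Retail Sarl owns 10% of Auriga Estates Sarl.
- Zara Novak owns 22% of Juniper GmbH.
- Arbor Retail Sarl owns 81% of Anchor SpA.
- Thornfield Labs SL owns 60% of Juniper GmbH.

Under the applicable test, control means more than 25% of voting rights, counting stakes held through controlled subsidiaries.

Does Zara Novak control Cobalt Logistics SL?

Yes

Zara holds 100% of Thornfield, so Zara controls Thornfield.
Zara holds 100% of Arbor, so Zara controls Arbor.
Arbor and Thornfield together hold 40% + 60% = 100% of Cobalt, so Zara controls Cobalt.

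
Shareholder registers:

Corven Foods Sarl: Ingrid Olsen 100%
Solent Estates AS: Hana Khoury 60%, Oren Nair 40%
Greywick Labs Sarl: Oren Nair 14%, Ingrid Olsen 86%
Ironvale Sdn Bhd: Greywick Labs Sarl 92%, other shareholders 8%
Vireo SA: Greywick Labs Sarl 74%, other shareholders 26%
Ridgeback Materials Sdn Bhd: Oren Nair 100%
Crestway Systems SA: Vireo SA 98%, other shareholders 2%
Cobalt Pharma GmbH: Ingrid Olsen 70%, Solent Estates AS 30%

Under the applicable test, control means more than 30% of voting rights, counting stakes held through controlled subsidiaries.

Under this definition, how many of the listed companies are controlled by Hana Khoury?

Hana holds 60% of Solent, so Hana controls Solent.
No other company's threshold is met.
Hana controls 1 company.

1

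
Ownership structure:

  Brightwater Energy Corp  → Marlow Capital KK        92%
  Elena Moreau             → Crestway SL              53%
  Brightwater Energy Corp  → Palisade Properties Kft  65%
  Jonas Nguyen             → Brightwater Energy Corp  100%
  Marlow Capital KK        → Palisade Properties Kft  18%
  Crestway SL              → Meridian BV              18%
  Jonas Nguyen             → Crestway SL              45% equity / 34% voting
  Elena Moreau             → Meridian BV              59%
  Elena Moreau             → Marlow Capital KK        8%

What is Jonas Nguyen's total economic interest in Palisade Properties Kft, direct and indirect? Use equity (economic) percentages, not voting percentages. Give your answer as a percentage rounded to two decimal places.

Jonas reaches Palisade along 2 paths.
Via Brightwater → Marlow: 100% × 92% × 18% = 16.56%.
Via Brightwater: 100% × 65% = 65%.
Total: 16.56% + 65% = 81.56%.

81.56%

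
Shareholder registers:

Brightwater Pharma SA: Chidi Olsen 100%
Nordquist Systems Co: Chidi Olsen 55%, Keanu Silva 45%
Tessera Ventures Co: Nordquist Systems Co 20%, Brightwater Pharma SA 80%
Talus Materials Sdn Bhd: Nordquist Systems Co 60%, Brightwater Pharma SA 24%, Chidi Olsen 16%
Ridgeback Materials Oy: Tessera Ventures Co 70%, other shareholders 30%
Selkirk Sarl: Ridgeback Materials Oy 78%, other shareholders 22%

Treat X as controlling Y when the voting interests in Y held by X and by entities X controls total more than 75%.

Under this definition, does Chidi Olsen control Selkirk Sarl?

No

Chidi holds 100% of Brightwater, so Chidi controls Brightwater.
Brightwater holds 80% of Tessera, so Chidi controls Tessera.
Neither Chidi nor any entity Chidi controls holds any voting interest in Selkirk.
So Chidi does not control Selkirk.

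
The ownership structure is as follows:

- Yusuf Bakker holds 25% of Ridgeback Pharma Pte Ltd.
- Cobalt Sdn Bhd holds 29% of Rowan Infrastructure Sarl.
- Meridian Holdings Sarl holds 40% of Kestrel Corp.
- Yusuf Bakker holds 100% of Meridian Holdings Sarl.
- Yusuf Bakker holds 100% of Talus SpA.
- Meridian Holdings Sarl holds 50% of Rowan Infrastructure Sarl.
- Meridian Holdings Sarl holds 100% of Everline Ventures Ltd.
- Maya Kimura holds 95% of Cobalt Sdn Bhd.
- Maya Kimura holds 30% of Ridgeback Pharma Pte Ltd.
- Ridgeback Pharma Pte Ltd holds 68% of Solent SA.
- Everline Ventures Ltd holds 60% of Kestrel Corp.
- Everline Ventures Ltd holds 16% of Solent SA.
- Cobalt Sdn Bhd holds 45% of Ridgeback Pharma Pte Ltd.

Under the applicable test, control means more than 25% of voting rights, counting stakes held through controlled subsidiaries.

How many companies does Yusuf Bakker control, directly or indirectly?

Yusuf holds 100% of Meridian, so Yusuf controls Meridian.
Meridian holds 100% of Everline, so Yusuf controls Everline.
Yusuf holds 100% of Talus, so Yusuf controls Talus.
Meridian and Everline together hold 40% + 60% = 100% of Kestrel, so Yusuf controls Kestrel.
Meridian holds 50% of Rowan, so Yusuf controls Rowan.
No other company's threshold is met.
Yusuf controls 5 companies.

5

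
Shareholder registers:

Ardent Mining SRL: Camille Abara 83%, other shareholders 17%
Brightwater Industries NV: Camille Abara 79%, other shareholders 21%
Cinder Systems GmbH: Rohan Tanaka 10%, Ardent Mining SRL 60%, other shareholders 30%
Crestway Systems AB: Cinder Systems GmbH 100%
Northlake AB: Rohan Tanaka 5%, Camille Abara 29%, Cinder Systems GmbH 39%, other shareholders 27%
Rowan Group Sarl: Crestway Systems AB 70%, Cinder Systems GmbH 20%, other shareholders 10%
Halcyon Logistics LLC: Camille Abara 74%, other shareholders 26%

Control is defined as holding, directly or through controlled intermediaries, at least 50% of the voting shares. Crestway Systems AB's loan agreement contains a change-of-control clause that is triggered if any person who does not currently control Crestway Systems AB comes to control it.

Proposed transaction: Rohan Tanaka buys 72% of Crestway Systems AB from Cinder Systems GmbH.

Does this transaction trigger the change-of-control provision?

Yes

The purchase adds only to Rohan's holdings (Cinder's stake shrinks), so Rohan is the only person who could newly come to control Crestway.
Rohan's largest direct stake is 10% in Cinder, which does not meet the threshold, so Rohan controls no company.
Neither Rohan nor any entity Rohan controls holds any voting interest in Crestway.
So before the transaction, Rohan does not control Crestway.
After the purchase, Rohan holds 72% of Crestway directly, and Cinder's stake falls to 28%.
Rohan holds 72% of Crestway, so Rohan controls Crestway.
Rohan did not control Crestway before and does after, so the clause is triggered.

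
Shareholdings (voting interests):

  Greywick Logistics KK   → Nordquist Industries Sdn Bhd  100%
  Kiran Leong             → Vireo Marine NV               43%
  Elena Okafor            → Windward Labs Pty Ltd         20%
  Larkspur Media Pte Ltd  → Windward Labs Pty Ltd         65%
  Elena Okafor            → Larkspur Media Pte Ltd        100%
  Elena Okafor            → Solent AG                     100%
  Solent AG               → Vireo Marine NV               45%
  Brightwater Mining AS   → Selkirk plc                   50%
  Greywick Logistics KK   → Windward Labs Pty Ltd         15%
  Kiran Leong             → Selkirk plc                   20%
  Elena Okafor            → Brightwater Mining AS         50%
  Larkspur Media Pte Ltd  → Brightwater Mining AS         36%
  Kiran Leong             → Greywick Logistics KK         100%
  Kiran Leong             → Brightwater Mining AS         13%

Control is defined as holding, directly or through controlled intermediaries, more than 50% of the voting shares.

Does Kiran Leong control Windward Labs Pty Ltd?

Kiran holds 100% of Greywick, so Kiran controls Greywick.
Greywick holds 100% of Nordquist, so Kiran controls Nordquist.
In Windward, Kiran's side holds only 15%, not > 50%.
So Kiran does not control Windward.

No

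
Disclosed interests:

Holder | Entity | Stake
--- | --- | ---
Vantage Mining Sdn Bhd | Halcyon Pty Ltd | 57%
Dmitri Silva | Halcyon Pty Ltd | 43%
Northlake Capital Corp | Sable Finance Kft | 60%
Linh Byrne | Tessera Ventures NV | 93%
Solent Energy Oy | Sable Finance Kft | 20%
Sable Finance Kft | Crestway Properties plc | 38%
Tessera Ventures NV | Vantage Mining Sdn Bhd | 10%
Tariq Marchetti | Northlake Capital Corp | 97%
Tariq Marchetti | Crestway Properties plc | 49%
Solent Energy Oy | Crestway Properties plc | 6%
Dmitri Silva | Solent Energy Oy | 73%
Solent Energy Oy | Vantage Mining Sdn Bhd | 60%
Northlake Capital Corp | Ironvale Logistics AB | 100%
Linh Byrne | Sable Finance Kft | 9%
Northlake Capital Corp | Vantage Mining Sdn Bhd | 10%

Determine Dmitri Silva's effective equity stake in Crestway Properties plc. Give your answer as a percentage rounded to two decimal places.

Dmitri reaches Crestway along 2 paths.
Via Solent: 73% × 6% = 4.38%.
Via Solent → Sable: 73% × 20% × 38% = 5.548%.
Total: 4.38% + 5.548% = 9.928%.
Rounded: 9.93%.

9.93%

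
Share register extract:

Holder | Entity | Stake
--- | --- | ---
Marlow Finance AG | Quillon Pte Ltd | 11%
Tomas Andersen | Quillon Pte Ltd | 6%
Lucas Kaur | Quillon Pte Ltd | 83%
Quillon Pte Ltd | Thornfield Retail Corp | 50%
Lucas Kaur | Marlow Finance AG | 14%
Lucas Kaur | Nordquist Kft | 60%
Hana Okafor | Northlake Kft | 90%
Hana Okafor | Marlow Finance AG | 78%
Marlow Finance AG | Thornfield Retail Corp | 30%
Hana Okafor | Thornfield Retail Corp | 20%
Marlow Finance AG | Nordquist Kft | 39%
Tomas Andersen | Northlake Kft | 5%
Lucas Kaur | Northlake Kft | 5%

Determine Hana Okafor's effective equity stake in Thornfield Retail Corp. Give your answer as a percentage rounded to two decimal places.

47.69%

Hana reaches Thornfield along 3 paths.
Via Marlow → Quillon: 78% × 11% × 50% = 4.29%.
Via Marlow: 78% × 30% = 23.4%.
Direct stake: 20% = 20%.
Total: 4.29% + 23.4% + 20% = 47.69%.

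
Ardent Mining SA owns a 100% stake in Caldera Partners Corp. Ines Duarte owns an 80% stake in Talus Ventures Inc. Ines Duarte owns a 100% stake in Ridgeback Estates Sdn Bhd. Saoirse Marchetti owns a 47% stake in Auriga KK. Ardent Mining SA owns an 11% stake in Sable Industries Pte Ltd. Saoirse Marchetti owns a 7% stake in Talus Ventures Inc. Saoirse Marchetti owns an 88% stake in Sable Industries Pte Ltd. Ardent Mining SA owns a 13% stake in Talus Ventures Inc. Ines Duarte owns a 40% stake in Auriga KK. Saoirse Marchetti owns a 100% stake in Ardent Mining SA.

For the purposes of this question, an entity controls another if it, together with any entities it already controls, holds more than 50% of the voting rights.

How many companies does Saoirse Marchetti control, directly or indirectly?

Saoirse holds 100% of Ardent, so Saoirse controls Ardent.
Ardent holds 100% of Caldera, so Saoirse controls Caldera.
Ardent and Saoirse together hold 11% + 88% = 99% of Sable, so Saoirse controls Sable.
No other company's threshold is met.
Saoirse controls 3 companies.

3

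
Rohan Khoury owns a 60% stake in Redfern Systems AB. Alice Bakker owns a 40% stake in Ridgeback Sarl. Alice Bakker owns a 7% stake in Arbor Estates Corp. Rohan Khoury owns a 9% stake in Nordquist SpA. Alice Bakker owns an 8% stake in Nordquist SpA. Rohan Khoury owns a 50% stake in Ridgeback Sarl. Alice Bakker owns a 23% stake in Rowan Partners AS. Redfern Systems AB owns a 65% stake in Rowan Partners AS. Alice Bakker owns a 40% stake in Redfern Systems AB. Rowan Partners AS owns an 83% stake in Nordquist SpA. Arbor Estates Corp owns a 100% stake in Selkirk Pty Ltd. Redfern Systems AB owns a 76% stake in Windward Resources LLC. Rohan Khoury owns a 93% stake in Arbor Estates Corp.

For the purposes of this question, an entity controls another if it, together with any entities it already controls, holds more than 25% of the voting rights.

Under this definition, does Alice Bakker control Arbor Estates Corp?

No

Alice holds 40% of Redfern, so Alice controls Redfern.
Alice holds 40% of Ridgeback, so Alice controls Ridgeback.
Alice and Redfern together hold 23% + 65% = 88% of Rowan, so Alice controls Rowan.
Redfern holds 76% of Windward, so Alice controls Windward.
Alice and Rowan together hold 8% + 83% = 91% of Nordquist, so Alice controls Nordquist.
In Arbor, Alice's side holds only 7%, not > 25%.
So Alice does not control Arbor.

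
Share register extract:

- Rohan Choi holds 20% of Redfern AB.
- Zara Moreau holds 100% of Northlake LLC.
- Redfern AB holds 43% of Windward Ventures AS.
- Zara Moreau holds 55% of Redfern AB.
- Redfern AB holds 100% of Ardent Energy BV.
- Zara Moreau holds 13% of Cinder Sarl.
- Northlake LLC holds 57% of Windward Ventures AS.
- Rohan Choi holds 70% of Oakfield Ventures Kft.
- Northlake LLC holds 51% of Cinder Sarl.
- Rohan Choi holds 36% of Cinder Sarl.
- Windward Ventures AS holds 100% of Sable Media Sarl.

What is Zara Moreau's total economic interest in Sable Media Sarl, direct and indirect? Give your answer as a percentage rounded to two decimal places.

80.65%

Zara reaches Sable along 2 paths.
Via Redfern → Windward: 55% × 43% × 100% = 23.65%.
Via Northlake → Windward: 100% × 57% × 100% = 57%.
Total: 23.65% + 57% = 80.65%.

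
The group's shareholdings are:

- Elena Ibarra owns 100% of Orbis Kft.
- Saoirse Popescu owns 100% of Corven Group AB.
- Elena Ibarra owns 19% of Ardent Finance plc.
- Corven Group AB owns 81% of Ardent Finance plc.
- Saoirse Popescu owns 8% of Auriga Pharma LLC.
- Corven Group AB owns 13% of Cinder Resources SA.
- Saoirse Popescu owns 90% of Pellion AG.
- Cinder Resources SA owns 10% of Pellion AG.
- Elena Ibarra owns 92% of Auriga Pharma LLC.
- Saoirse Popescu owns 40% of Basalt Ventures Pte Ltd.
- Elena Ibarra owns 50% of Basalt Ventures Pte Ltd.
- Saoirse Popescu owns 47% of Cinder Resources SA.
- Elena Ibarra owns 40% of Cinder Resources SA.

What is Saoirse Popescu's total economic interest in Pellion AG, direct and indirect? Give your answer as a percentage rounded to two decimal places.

Saoirse reaches Pellion along 3 paths.
Via Cinder: 47% × 10% = 4.7%.
Via Corven → Cinder: 100% × 13% × 10% = 1.3%.
Direct stake: 90% = 90%.
Total: 4.7% + 1.3% + 90% = 96%.
Rounded: 96.00%.

96.00%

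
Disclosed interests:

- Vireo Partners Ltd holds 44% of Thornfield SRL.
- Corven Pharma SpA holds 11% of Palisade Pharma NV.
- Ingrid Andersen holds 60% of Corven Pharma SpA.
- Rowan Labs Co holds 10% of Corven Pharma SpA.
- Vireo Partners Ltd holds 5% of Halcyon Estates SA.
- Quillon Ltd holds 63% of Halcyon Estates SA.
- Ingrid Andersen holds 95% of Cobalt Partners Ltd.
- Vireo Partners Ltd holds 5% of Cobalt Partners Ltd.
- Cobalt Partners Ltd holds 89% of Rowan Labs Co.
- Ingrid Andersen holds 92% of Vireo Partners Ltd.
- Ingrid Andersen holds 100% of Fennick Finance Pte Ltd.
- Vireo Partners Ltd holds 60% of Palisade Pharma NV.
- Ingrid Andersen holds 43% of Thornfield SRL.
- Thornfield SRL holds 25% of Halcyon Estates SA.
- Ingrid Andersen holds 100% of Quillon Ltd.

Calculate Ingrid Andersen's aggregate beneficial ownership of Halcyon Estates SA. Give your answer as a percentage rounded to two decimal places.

88.47%

Ingrid reaches Halcyon along 4 paths.
Via Quillon: 100% × 63% = 63%.
Via Thornfield: 43% × 25% = 10.75%.
Via Vireo → Thornfield: 92% × 44% × 25% = 10.12%.
Via Vireo: 92% × 5% = 4.6%.
Total: 63% + 10.75% + 10.12% + 4.6% = 88.47%.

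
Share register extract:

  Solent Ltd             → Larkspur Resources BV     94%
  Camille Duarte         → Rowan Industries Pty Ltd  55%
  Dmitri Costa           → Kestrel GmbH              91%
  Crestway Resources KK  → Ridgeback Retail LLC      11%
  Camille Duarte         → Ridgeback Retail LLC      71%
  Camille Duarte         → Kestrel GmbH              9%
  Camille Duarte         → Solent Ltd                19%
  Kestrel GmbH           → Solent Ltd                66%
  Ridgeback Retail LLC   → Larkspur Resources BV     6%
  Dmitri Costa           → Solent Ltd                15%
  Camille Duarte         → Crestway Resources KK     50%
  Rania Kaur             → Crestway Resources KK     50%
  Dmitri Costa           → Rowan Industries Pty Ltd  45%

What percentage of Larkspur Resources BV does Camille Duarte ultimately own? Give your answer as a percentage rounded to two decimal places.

Camille reaches Larkspur along 4 paths.
Via Solent: 19% × 94% = 17.86%.
Via Kestrel → Solent: 9% × 66% × 94% = 5.5836%.
Via Ridgeback: 71% × 6% = 4.26%.
Via Crestway → Ridgeback: 50% × 11% × 6% = 0.33%.
Total: 17.86% + 5.5836% + 4.26% + 0.33% = 28.0336%.
Rounded: 28.03%.

28.03%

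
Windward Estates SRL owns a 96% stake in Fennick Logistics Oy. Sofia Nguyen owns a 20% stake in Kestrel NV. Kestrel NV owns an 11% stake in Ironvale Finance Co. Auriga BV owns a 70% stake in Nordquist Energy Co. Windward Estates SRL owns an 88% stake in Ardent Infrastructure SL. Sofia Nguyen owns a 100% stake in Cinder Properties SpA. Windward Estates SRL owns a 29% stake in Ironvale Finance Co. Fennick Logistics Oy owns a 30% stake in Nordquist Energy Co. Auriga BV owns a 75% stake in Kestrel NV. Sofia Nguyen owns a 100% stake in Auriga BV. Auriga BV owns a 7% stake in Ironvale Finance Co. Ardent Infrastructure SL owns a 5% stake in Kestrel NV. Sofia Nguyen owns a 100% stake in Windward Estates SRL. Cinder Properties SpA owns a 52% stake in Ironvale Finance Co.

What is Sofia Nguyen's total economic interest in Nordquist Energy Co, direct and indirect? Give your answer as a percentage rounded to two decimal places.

Sofia reaches Nordquist along 2 paths.
Via Auriga: 100% × 70% = 70%.
Via Windward → Fennick: 100% × 96% × 30% = 28.8%.
Total: 70% + 28.8% = 98.8%.
Rounded: 98.80%.

98.80%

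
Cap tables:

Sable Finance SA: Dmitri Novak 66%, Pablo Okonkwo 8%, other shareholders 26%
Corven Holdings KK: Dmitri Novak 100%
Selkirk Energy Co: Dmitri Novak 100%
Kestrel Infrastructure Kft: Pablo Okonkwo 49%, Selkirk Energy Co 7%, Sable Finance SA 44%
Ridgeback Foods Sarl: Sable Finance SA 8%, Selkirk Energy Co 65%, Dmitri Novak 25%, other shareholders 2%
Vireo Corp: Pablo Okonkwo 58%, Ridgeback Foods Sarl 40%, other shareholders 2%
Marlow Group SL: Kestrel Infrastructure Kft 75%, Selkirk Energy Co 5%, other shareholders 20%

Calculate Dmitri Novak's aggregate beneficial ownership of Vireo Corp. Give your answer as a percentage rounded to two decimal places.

38.11%

Dmitri reaches Vireo along 3 paths.
Via Sable → Ridgeback: 66% × 8% × 40% = 2.112%.
Via Selkirk → Ridgeback: 100% × 65% × 40% = 26%.
Via Ridgeback: 25% × 40% = 10%.
Total: 2.112% + 26% + 10% = 38.112%.
Rounded: 38.11%.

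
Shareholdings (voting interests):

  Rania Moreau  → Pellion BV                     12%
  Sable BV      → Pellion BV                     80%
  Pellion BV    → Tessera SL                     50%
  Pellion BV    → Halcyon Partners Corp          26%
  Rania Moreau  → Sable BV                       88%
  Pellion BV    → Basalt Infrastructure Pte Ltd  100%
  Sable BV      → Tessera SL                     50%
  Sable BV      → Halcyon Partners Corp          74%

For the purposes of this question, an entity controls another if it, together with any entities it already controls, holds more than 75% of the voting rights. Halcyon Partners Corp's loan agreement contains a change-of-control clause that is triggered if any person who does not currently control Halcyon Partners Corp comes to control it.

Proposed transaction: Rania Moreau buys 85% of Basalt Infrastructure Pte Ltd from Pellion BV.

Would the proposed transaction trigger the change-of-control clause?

No

The purchase adds only to Rania's holdings (Pellion's stake shrinks), so Rania is the only person who could newly come to control Halcyon.
Rania holds 88% of Sable, so Rania controls Sable.
Sable and Rania together hold 80% + 12% = 92% of Pellion, so Rania controls Pellion.
Sable and Pellion together hold 74% + 26% = 100% of Halcyon, so Rania controls Halcyon.
So Rania already controls Halcyon before the transaction.
After the purchase, Rania holds 85% of Basalt directly, and Pellion's stake falls to 15%.
Rania controlled Halcyon already, so this is not a new person acquiring control; every other person's position is unchanged or reduced.
No new person acquires control, so the clause is not triggered.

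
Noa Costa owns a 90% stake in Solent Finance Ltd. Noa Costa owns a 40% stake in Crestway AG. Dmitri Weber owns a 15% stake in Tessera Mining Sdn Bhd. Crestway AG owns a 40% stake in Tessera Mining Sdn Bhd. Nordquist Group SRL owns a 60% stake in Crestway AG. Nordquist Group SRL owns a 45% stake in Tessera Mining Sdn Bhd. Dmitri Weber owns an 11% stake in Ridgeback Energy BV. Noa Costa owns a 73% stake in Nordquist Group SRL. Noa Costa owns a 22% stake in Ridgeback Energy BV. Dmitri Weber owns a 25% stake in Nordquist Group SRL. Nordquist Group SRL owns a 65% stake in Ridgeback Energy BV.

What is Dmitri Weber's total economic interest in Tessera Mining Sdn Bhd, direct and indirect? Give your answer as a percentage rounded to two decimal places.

32.25%

Dmitri reaches Tessera along 3 paths.
Direct stake: 15% = 15%.
Via Nordquist: 25% × 45% = 11.25%.
Via Nordquist → Crestway: 25% × 60% × 40% = 6%.
Total: 15% + 11.25% + 6% = 32.25%.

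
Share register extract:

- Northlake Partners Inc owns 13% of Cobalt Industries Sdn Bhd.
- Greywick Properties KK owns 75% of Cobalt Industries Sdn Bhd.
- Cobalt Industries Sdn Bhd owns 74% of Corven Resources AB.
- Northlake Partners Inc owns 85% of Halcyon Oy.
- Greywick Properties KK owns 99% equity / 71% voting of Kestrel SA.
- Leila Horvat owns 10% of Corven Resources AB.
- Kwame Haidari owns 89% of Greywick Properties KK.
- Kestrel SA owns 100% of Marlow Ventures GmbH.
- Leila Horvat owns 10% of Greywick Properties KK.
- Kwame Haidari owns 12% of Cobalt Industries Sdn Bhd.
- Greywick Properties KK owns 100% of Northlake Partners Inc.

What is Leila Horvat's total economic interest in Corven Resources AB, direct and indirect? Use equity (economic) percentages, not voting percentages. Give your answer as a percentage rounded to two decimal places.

16.51%

Leila reaches Corven along 3 paths.
Via Greywick → Northlake → Cobalt: 10% × 100% × 13% × 74% = 0.962%.
Via Greywick → Cobalt: 10% × 75% × 74% = 5.55%.
Direct stake: 10% = 10%.
Total: 0.962% + 5.55% + 10% = 16.512%.
Rounded: 16.51%.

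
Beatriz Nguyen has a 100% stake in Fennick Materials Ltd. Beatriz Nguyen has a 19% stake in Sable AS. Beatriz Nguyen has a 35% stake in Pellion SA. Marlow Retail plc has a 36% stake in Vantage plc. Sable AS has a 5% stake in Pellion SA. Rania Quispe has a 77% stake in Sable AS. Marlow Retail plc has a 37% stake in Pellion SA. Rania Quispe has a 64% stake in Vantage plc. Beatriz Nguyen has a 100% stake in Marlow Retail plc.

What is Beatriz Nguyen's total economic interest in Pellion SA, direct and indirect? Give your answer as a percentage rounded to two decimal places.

72.95%

Beatriz reaches Pellion along 3 paths.
Via Marlow: 100% × 37% = 37%.
Via Sable: 19% × 5% = 0.95%.
Direct stake: 35% = 35%.
Total: 37% + 0.95% + 35% = 72.95%.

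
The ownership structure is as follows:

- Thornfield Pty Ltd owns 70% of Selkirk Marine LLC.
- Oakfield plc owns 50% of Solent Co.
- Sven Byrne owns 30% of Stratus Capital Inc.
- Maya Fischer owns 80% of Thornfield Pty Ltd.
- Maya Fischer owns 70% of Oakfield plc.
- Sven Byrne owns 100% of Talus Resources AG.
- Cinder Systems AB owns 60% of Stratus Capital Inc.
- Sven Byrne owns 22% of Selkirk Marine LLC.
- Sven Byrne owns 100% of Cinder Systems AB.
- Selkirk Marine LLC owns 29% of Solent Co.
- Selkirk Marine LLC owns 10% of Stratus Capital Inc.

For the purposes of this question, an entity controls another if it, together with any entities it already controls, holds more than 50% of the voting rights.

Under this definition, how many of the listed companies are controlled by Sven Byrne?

3

Sven holds 100% of Cinder, so Sven controls Cinder.
Sven holds 100% of Talus, so Sven controls Talus.
Sven and Cinder together hold 30% + 60% = 90% of Stratus, so Sven controls Stratus.
No other company's threshold is met.
Sven controls 3 companies.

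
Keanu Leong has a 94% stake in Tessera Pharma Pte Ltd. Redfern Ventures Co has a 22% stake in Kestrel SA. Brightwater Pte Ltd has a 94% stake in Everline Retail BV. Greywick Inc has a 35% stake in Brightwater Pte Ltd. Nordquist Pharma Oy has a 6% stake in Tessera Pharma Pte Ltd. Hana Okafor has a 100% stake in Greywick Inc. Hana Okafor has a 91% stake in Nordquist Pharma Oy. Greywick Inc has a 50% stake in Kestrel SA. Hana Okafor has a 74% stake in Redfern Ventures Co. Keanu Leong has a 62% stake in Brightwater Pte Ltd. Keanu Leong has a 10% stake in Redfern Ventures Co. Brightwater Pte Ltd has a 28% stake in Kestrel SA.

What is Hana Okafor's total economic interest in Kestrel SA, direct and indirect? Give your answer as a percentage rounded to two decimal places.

Hana reaches Kestrel along 3 paths.
Via Greywick → Brightwater: 100% × 35% × 28% = 9.8%.
Via Greywick: 100% × 50% = 50%.
Via Redfern: 74% × 22% = 16.28%.
Total: 9.8% + 50% + 16.28% = 76.08%.

76.08%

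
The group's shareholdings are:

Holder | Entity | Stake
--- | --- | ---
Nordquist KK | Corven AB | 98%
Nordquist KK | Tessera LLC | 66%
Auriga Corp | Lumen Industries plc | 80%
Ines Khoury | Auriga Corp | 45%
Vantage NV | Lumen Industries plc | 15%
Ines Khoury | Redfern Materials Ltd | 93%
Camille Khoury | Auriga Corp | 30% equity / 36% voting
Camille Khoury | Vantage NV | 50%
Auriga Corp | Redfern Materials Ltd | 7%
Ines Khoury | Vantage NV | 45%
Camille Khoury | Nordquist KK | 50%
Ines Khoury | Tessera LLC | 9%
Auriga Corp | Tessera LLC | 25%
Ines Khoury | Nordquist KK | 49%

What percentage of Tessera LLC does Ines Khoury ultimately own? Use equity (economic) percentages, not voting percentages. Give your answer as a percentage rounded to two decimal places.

52.59%

Ines reaches Tessera along 3 paths.
Direct stake: 9% = 9%.
Via Auriga: 45% × 25% = 11.25%.
Via Nordquist: 49% × 66% = 32.34%.
Total: 9% + 11.25% + 32.34% = 52.59%.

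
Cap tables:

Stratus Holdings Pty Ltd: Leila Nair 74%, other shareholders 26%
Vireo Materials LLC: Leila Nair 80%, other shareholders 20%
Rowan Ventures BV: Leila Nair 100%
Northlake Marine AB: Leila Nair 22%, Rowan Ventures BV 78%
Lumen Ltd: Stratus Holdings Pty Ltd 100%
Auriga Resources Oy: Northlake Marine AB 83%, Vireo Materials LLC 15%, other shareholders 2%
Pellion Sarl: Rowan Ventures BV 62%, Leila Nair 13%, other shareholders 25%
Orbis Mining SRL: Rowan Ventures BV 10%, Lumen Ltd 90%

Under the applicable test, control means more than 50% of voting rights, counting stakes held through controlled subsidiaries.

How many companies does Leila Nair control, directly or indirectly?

8

Leila holds 74% of Stratus, so Leila controls Stratus.
Leila holds 80% of Vireo, so Leila controls Vireo.
Leila holds 100% of Rowan, so Leila controls Rowan.
Leila and Rowan together hold 22% + 78% = 100% of Northlake, so Leila controls Northlake.
Stratus holds 100% of Lumen, so Leila controls Lumen.
Northlake and Vireo together hold 83% + 15% = 98% of Auriga, so Leila controls Auriga.
Rowan and Leila together hold 62% + 13% = 75% of Pellion, so Leila controls Pellion.
Rowan and Lumen together hold 10% + 90% = 100% of Orbis, so Leila controls Orbis.
Leila controls 8 companies.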